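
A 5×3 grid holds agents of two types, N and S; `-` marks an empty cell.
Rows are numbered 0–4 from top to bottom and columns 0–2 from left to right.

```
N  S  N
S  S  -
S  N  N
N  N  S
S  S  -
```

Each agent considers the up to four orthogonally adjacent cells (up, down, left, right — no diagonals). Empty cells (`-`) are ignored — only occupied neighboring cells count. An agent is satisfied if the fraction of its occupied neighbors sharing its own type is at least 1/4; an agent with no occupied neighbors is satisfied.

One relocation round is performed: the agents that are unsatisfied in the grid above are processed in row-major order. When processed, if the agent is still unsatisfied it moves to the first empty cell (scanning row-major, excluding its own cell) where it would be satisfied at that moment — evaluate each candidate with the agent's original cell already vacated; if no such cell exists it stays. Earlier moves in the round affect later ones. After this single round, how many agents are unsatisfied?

Initially unsatisfied (in order): (0,0), (0,2), (3,2).
  (0,0) → (1,2).
  (0,2): now satisfied by earlier moves; stays.
  (3,2) → (0,0).
Resulting grid:
S S N
S S N
S N N
N N -
S S -
All satisfied now.

0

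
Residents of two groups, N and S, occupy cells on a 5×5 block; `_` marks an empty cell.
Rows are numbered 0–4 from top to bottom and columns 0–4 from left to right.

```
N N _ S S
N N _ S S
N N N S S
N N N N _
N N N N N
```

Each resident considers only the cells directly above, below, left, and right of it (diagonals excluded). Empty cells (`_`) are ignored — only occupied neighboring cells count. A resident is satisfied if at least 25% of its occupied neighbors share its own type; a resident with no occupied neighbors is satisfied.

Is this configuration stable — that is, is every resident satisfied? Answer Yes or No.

Yes

Row 0: (0,0)N 2/2 satisfied · (0,1)N 2/2 satisfied · (0,3)S 2/2 satisfied · (0,4)S 2/2 satisfied
Row 1: (1,0)N 3/3 satisfied · (1,1)N 3/3 satisfied · (1,3)S 3/3 satisfied · (1,4)S 3/3 satisfied
Row 2: (2,0)N 3/3 satisfied · (2,1)N 4/4 satisfied · (2,2)N 2/3 satisfied · (2,3)S 2/4 satisfied · (2,4)S 2/2 satisfied
Row 3: (3,0)N 3/3 satisfied · (3,1)N 4/4 satisfied · (3,2)N 4/4 satisfied · (3,3)N 2/3 satisfied
Row 4: (4,0)N 2/2 satisfied · (4,1)N 3/3 satisfied · (4,2)N 3/3 satisfied · (4,3)N 3/3 satisfied · (4,4)N 1/1 satisfied
All meet the threshold, so the configuration is stable.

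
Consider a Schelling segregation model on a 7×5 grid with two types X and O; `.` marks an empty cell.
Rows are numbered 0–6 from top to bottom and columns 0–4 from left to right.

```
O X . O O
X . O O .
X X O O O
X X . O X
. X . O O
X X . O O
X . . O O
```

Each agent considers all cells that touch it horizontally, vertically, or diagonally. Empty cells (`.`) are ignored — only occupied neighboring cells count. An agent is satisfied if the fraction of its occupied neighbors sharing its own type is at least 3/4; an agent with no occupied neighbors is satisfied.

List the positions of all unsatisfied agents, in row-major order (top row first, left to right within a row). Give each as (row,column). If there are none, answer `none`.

(0,0), (0,1), (1,2), (2,1), (2,2), (3,4)

Row 0: (0,0)O 0/2 not · (0,1)X 1/3 not · (0,3)O 3/3 satisfied · (0,4)O 2/2 satisfied
Row 1: (1,0)X 3/4 satisfied · (1,2)O 4/6 not · (1,3)O 6/6 satisfied
Row 2: (2,0)X 4/4 satisfied · (2,1)X 4/6 not · (2,2)O 4/6 not · (2,3)O 5/6 satisfied · (2,4)O 3/4 satisfied
Row 3: (3,0)X 4/4 satisfied · (3,1)X 4/5 satisfied · (3,3)O 5/6 satisfied · (3,4)X 0/5 not
Row 4: (4,1)X 4/4 satisfied · (4,3)O 4/5 satisfied · (4,4)O 4/5 satisfied
Row 5: (5,0)X 3/3 satisfied · (5,1)X 3/3 satisfied · (5,3)O 5/5 satisfied · (5,4)O 5/5 satisfied
Row 6: (6,0)X 2/2 satisfied · (6,3)O 3/3 satisfied · (6,4)O 3/3 satisfied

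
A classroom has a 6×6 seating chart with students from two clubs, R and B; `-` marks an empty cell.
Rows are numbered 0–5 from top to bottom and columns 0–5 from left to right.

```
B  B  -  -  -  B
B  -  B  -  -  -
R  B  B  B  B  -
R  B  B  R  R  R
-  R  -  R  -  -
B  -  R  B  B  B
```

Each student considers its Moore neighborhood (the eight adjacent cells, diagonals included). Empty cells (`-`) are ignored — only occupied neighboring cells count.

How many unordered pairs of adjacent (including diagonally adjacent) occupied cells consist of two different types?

Scan each occupied cell's neighbors to the right and below (and the two forward diagonals) so each pair is counted once.
From row 0: 0 unlike of 4 pairs (running 0/4).
From row 1: 1 unlike of 5 pairs (running 1/9).
From row 2: 9 unlike of 18 pairs (running 10/27).
From row 3: 5 unlike of 11 pairs (running 15/38).
From row 4: 3 unlike of 5 pairs (running 18/43).
From row 5: 1 unlike of 3 pairs (running 19/46).
Total adjacent occupied pairs: 46; unlike-type pairs: 19.

19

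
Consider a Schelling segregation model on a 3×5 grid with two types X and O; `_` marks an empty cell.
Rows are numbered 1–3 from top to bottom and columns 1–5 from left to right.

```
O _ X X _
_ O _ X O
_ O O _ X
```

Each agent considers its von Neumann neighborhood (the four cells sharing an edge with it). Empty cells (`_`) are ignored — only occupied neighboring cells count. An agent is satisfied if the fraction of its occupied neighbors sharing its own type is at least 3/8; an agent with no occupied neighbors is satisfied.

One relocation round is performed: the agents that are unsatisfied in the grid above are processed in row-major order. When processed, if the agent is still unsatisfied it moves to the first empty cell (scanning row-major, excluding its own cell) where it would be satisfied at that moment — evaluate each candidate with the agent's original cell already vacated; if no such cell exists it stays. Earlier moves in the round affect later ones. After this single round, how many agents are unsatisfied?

0

Initially unsatisfied (in order): (2,5), (3,5).
  (2,5) → (1,2).
  (3,5): now satisfied by earlier moves; stays.
Resulting grid:
O O X X _
_ O _ X _
_ O O _ X
All satisfied now.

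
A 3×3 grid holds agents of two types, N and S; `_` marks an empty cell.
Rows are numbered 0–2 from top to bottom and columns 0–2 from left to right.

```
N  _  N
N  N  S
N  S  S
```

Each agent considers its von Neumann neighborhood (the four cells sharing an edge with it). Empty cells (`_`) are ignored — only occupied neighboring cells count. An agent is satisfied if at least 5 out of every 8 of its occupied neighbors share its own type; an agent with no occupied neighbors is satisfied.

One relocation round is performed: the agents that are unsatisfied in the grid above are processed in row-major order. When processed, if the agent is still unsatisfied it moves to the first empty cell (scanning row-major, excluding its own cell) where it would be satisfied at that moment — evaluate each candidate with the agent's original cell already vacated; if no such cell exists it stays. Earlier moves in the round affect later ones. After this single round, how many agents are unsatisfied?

Initially unsatisfied (in order): (0,2), (1,1), (1,2), (2,0), (2,1).
  (0,2) → (0,1).
  (1,1): no empty cell satisfies it; stays.
  (1,2): no empty cell satisfies it; stays.
  (2,0): no empty cell satisfies it; stays.
  (2,1): no empty cell satisfies it; stays.
Resulting grid:
N N _
N N S
N S S
Unsatisfied now: (1,1), (1,2), (2,0), (2,1).

4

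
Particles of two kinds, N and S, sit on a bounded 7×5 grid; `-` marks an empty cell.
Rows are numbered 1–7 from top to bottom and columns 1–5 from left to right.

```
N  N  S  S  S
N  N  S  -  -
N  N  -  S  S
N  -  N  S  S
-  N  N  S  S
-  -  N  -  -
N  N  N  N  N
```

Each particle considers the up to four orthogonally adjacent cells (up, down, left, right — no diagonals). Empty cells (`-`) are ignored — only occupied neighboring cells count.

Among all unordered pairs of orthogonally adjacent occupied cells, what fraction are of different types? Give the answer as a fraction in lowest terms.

Scan each occupied cell's neighbors to the right and below so each pair is counted once.
Row 1: N(1,1)–N(1,2)= N(1,1)–N(2,1)= N(1,2)–S(1,3)≠ N(1,2)–N(2,2)= S(1,3)–S(1,4)= S(1,3)–S(2,3)= S(1,4)–S(1,5)=  → 1/7 unlike.
Row 2: N(2,1)–N(2,2)= N(2,1)–N(3,1)= N(2,2)–S(2,3)≠ N(2,2)–N(3,2)=  → 1/4 unlike.
Row 3: N(3,1)–N(3,2)= N(3,1)–N(4,1)= S(3,4)–S(3,5)= S(3,4)–S(4,4)= S(3,5)–S(4,5)=  → 0/5 unlike.
Row 4: N(4,3)–S(4,4)≠ N(4,3)–N(5,3)= S(4,4)–S(4,5)= S(4,4)–S(5,4)= S(4,5)–S(5,5)=  → 1/5 unlike.
Row 5: N(5,2)–N(5,3)= N(5,3)–S(5,4)≠ N(5,3)–N(6,3)= S(5,4)–S(5,5)=  → 1/4 unlike.
Row 6: N(6,3)–N(7,3)=  → 0/1 unlike.
Row 7: N(7,1)–N(7,2)= N(7,2)–N(7,3)= N(7,3)–N(7,4)= N(7,4)–N(7,5)=  → 0/4 unlike.
Total adjacent occupied pairs: 30; unlike-type pairs: 4.
4/30 reduces to 2/15.

2/15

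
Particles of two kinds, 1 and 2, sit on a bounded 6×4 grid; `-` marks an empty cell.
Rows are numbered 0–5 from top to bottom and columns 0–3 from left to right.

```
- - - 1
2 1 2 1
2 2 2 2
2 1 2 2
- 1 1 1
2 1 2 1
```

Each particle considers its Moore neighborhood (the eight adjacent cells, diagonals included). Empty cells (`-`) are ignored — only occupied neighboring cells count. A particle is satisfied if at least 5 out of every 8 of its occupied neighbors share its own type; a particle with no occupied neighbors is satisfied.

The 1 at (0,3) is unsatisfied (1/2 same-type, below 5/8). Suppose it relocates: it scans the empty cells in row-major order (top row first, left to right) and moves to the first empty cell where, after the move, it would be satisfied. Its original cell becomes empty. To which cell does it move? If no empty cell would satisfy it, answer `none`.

Vacating (0,3). Empty cells in order:
  (0,0): 1/2 same-type → still unsatisfied.
  (0,1): 1/3 same-type → still unsatisfied.
  (0,2): 2/3 same-type → satisfied — stop here.

(0,2)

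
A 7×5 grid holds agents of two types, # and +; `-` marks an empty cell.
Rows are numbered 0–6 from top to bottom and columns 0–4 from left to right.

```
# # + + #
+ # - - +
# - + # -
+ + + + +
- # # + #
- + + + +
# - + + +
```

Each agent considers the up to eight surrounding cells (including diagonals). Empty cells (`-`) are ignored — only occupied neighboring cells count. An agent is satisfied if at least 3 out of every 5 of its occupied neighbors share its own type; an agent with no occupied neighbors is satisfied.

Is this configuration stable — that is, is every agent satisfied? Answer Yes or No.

(0,0)# 2/3 satisfied
(0,1)# 2/4 not
(0,2)+ 1/3 not
(0,3)+ 2/3 satisfied
(0,4)# 0/2 not
(1,0)+ 0/4 not
(1,1)# 3/6 not
(1,4)+ 1/3 not
(2,0)# 1/4 not
(2,2)+ 3/5 satisfied
(2,3)# 0/5 not
(3,0)+ 1/3 not
(3,1)+ 3/6 not
(3,2)+ 4/7 not
(3,3)+ 4/7 not
(3,4)+ 2/4 not
(4,1)# 1/6 not
(4,2)# 1/8 not
(4,3)+ 6/8 satisfied
(4,4)# 0/5 not
(5,1)+ 2/5 not
(5,2)+ 5/7 satisfied
(5,3)+ 6/8 satisfied
(5,4)+ 4/5 satisfied
(6,0)# 0/1 not
(6,2)+ 4/4 satisfied
(6,3)+ 5/5 satisfied
(6,4)+ 3/3 satisfied
For instance (0,1) has only 2/4 same-type neighbors, below 3/5.

No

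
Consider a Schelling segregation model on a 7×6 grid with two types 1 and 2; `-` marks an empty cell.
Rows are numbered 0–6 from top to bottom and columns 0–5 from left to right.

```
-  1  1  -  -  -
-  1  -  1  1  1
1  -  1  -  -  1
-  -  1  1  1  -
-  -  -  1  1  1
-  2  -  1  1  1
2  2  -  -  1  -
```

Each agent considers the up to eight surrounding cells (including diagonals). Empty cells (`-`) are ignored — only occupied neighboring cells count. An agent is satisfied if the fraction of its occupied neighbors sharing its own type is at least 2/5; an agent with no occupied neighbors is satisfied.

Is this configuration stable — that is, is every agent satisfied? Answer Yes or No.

Yes

(0,1)1 2/2 ok
(0,2)1 3/3 ok
(1,1)1 4/4 ok
(1,3)1 3/3 ok
(1,4)1 3/3 ok
(1,5)1 2/2 ok
(2,0)1 1/1 ok
(2,2)1 4/4 ok
(2,5)1 3/3 ok
(3,2)1 3/3 ok
(3,3)1 5/5 ok
(3,4)1 5/5 ok
(4,3)1 6/6 ok
(4,4)1 7/7 ok
(4,5)1 4/4 ok
(5,1)2 2/2 ok
(5,3)1 4/4 ok
(5,4)1 6/6 ok
(5,5)1 4/4 ok
(6,0)2 2/2 ok
(6,1)2 2/2 ok
(6,4)1 3/3 ok
All meet the threshold, so the configuration is stable.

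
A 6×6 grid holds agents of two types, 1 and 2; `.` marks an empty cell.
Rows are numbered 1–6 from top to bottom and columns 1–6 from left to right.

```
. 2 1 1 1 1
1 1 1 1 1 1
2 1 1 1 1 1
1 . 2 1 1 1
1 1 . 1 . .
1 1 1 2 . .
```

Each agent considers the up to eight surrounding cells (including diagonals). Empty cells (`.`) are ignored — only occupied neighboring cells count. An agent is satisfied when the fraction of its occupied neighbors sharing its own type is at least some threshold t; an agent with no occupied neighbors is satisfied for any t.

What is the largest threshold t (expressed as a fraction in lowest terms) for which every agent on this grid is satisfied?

(1,2)2 0/4
(1,3)1 4/5
(1,4)1 5/5
(1,5)1 5/5
(1,6)1 3/3
(2,1)1 2/4
(2,2)1 5/7
(2,3)1 7/8
(2,4)1 8/8
(2,5)1 8/8
(2,6)1 5/5
(3,1)2 0/4
(3,2)1 5/7
(3,3)1 6/7
(3,4)1 7/8
(3,5)1 8/8
(3,6)1 5/5
(4,1)1 3/4
(4,3)2 0/6
(4,4)1 5/6
(4,5)1 6/6
(4,6)1 3/3
(5,1)1 4/4
(5,2)1 5/6
(5,4)1 3/5
(6,1)1 3/3
(6,2)1 4/4
(6,3)1 3/4
(6,4)2 0/2
The smallest same-type fraction is 0/4 at (1,2), which reduces to 0/1. Any threshold above that leaves this agent unsatisfied.

0/1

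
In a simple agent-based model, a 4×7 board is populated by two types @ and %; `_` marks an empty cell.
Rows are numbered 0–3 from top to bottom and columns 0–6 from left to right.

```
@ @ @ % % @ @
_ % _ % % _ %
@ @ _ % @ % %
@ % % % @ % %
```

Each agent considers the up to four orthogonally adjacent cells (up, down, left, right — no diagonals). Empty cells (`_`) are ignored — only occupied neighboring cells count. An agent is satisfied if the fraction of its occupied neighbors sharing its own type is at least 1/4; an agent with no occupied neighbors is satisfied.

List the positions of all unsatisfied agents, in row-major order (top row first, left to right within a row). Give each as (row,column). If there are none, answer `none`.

(1,1)

Row 0: (0,0)@ 1/1 satisfied · (0,1)@ 2/3 satisfied · (0,2)@ 1/2 satisfied · (0,3)% 2/3 satisfied · (0,4)% 2/3 satisfied · (0,5)@ 1/2 satisfied · (0,6)@ 1/2 satisfied
Row 1: (1,1)% 0/2 not · (1,3)% 3/3 satisfied · (1,4)% 2/3 satisfied · (1,6)% 1/2 satisfied
Row 2: (2,0)@ 2/2 satisfied · (2,1)@ 1/3 satisfied · (2,3)% 2/3 satisfied · (2,4)@ 1/4 satisfied · (2,5)% 2/3 satisfied · (2,6)% 3/3 satisfied
Row 3: (3,0)@ 1/2 satisfied · (3,1)% 1/3 satisfied · (3,2)% 2/2 satisfied · (3,3)% 2/3 satisfied · (3,4)@ 1/3 satisfied · (3,5)% 2/3 satisfied · (3,6)% 2/2 satisfied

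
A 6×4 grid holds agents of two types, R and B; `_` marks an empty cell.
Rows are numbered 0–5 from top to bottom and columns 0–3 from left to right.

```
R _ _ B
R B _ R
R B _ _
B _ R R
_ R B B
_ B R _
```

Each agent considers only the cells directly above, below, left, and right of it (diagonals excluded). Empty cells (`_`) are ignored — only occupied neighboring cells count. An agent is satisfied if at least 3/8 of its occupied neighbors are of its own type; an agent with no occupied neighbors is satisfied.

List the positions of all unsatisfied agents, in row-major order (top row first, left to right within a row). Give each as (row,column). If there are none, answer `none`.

(0,3), (1,3), (2,0), (3,0), (4,1), (4,2), (5,1), (5,2)

Row 0: (0,0)R 1/1 satisfied · (0,3)B 0/1 not
Row 1: (1,0)R 2/3 satisfied · (1,1)B 1/2 satisfied · (1,3)R 0/1 not
Row 2: (2,0)R 1/3 not · (2,1)B 1/2 satisfied
Row 3: (3,0)B 0/1 not · (3,2)R 1/2 satisfied · (3,3)R 1/2 satisfied
Row 4: (4,1)R 0/2 not · (4,2)B 1/4 not · (4,3)B 1/2 satisfied
Row 5: (5,1)B 0/2 not · (5,2)R 0/2 not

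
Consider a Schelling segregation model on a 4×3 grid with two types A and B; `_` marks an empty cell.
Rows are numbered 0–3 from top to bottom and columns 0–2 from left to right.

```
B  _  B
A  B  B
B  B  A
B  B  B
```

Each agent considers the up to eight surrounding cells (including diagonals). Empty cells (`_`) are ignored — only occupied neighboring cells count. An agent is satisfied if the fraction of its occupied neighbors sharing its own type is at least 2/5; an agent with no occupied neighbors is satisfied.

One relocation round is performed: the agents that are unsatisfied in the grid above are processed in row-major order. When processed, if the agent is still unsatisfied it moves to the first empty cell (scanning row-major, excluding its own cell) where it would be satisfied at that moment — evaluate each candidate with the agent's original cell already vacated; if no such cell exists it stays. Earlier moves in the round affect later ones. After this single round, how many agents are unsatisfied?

Initially unsatisfied (in order): (1,0), (2,2).
  (1,0): no empty cell satisfies it; stays.
  (2,2): no empty cell satisfies it; stays.
Resulting grid:
B _ B
A B B
B B A
B B B
Unsatisfied now: (1,0), (2,2).

2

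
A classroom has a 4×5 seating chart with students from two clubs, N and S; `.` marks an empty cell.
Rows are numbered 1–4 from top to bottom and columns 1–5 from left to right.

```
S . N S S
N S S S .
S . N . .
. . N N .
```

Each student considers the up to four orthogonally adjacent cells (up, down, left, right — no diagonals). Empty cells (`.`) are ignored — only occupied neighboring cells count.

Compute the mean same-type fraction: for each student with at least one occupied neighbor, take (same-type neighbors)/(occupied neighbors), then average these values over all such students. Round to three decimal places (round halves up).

0.514

Row 1: (1,1)S 0/1 · (1,3)N 0/2 · (1,4)S 2/3 · (1,5)S 1/1
Row 2: (2,1)N 0/3 · (2,2)S 1/2 · (2,3)S 2/4 · (2,4)S 2/2
Row 3: (3,1)S 0/1 · (3,3)N 1/2
Row 4: (4,3)N 2/2 · (4,4)N 1/1
Sum over 12 students: 0/1 + 0/2 + 2/3 + 1/1 + 0/3 + 1/2 + 2/4 + 2/2 + 0/1 + 1/2 + 2/2 + 1/1 = 37/6; mean = 37/6 ÷ 12 = 37/72 = 0.513888… → 0.514.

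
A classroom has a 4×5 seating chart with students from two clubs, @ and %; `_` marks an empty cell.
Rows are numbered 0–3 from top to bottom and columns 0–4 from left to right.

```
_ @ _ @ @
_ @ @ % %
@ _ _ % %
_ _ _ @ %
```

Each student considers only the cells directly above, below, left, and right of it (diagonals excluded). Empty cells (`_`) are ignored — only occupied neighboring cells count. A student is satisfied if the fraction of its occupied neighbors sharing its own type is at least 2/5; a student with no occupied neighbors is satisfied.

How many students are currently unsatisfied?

1

Row 0: (0,1)@ 1/1 ✓ · (0,3)@ 1/2 ✓ · (0,4)@ 1/2 ✓
Row 1: (1,1)@ 2/2 ✓ · (1,2)@ 1/2 ✓ · (1,3)% 2/4 ✓ · (1,4)% 2/3 ✓
Row 2: (2,0)@ 0/0 ✓ · (2,3)% 2/3 ✓ · (2,4)% 3/3 ✓
Row 3: (3,3)@ 0/2 ✗ · (3,4)% 1/2 ✓
Unsatisfied: (3,3) — 1 in total.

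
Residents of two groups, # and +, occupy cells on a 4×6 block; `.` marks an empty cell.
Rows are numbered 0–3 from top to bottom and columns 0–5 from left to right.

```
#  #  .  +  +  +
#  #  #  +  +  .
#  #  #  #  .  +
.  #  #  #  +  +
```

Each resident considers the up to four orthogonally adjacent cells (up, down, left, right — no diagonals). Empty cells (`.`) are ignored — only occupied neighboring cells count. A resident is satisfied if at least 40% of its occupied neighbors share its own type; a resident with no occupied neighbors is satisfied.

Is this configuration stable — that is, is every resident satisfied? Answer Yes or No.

Yes

(0,0)# 2/2 ok
(0,1)# 2/2 ok
(0,3)+ 2/2 ok
(0,4)+ 3/3 ok
(0,5)+ 1/1 ok
(1,0)# 3/3 ok
(1,1)# 4/4 ok
(1,2)# 2/3 ok
(1,3)+ 2/4 ok
(1,4)+ 2/2 ok
(2,0)# 2/2 ok
(2,1)# 4/4 ok
(2,2)# 4/4 ok
(2,3)# 2/3 ok
(2,5)+ 1/1 ok
(3,1)# 2/2 ok
(3,2)# 3/3 ok
(3,3)# 2/3 ok
(3,4)+ 1/2 ok
(3,5)+ 2/2 ok
All meet the threshold, so the configuration is stable.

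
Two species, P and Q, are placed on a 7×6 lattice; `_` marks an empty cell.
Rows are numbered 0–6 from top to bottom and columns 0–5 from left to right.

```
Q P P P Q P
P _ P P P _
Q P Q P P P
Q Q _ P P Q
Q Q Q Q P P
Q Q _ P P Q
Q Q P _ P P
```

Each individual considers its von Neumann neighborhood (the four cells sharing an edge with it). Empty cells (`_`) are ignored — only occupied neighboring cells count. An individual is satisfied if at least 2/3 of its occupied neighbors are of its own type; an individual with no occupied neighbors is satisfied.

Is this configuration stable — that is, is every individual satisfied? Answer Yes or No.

Row 0: (0,0)Q 0/2 unhappy · (0,1)P 1/2 unhappy · (0,2)P 3/3 ok · (0,3)P 2/3 ok · (0,4)Q 0/3 unhappy · (0,5)P 0/1 unhappy
Row 1: (1,0)P 0/2 unhappy · (1,2)P 2/3 ok · (1,3)P 4/4 ok · (1,4)P 2/3 ok
Row 2: (2,0)Q 1/3 unhappy · (2,1)P 0/3 unhappy · (2,2)Q 0/3 unhappy · (2,3)P 3/4 ok · (2,4)P 4/4 ok · (2,5)P 1/2 unhappy
Row 3: (3,0)Q 3/3 ok · (3,1)Q 2/3 ok · (3,3)P 2/3 ok · (3,4)P 3/4 ok · (3,5)Q 0/3 unhappy
Row 4: (4,0)Q 3/3 ok · (4,1)Q 4/4 ok · (4,2)Q 2/2 ok · (4,3)Q 1/4 unhappy · (4,4)P 3/4 ok · (4,5)P 1/3 unhappy
Row 5: (5,0)Q 3/3 ok · (5,1)Q 3/3 ok · (5,3)P 1/2 unhappy · (5,4)P 3/4 ok · (5,5)Q 0/3 unhappy
Row 6: (6,0)Q 2/2 ok · (6,1)Q 2/3 ok · (6,2)P 0/1 unhappy · (6,4)P 2/2 ok · (6,5)P 1/2 unhappy
For instance (0,0) has only 0/2 same-type neighbors, below 2/3.

No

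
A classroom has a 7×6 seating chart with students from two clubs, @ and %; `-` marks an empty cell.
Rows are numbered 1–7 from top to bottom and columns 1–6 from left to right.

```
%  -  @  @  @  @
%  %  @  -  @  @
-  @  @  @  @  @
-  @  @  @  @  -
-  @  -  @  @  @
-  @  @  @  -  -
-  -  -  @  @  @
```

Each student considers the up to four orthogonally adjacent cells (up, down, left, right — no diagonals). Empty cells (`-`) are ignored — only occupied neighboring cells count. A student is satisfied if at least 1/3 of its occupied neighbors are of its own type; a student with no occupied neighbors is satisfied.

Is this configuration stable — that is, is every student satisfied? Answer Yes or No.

Row 1: (1,1)% 1/1 ✓ · (1,3)@ 2/2 ✓ · (1,4)@ 2/2 ✓ · (1,5)@ 3/3 ✓ · (1,6)@ 2/2 ✓
Row 2: (2,1)% 2/2 ✓ · (2,2)% 1/3 ✓ · (2,3)@ 2/3 ✓ · (2,5)@ 3/3 ✓ · (2,6)@ 3/3 ✓
Row 3: (3,2)@ 2/3 ✓ · (3,3)@ 4/4 ✓ · (3,4)@ 3/3 ✓ · (3,5)@ 4/4 ✓ · (3,6)@ 2/2 ✓
Row 4: (4,2)@ 3/3 ✓ · (4,3)@ 3/3 ✓ · (4,4)@ 4/4 ✓ · (4,5)@ 3/3 ✓
Row 5: (5,2)@ 2/2 ✓ · (5,4)@ 3/3 ✓ · (5,5)@ 3/3 ✓ · (5,6)@ 1/1 ✓
Row 6: (6,2)@ 2/2 ✓ · (6,3)@ 2/2 ✓ · (6,4)@ 3/3 ✓
Row 7: (7,4)@ 2/2 ✓ · (7,5)@ 2/2 ✓ · (7,6)@ 1/1 ✓
All meet the threshold, so the configuration is stable.

Yes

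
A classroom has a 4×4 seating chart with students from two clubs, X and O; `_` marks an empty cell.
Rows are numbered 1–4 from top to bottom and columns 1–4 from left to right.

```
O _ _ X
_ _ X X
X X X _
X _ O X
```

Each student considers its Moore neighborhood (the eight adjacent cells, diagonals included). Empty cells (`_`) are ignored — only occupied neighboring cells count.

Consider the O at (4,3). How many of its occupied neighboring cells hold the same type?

Occupied neighbors of (4,3): (3,2)=X, (3,3)=X, (4,4)=X.
Same type (O): 0 of 3.

0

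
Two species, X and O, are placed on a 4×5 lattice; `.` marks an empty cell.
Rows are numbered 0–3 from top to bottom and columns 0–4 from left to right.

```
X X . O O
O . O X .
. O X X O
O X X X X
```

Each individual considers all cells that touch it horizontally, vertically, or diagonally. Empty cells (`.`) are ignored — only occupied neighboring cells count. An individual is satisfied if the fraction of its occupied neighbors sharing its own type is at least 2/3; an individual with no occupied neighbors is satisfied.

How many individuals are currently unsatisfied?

10

(0,0)X 1/2 unhappy
(0,1)X 1/3 unhappy
(0,3)O 2/3 ok
(0,4)O 1/2 unhappy
(1,0)O 1/3 unhappy
(1,2)O 2/6 unhappy
(1,3)X 2/6 unhappy
(2,1)O 3/6 unhappy
(2,2)X 5/7 ok
(2,3)X 5/7 ok
(2,4)O 0/4 unhappy
(3,0)O 1/2 unhappy
(3,1)X 2/4 unhappy
(3,2)X 4/5 ok
(3,3)X 4/5 ok
(3,4)X 2/3 ok
Unsatisfied: (0,0), (0,1), (0,4), (1,0), (1,2), (1,3), (2,1), (2,4), (3,0), (3,1) — 10 in total.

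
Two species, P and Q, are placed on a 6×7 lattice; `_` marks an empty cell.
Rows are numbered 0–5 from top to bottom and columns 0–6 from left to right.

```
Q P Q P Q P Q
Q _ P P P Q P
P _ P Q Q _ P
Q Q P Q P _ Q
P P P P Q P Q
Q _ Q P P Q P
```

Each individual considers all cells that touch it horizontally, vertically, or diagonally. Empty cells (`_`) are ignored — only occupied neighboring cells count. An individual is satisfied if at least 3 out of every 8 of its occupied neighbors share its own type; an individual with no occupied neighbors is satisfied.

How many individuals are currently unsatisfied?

Row 0: (0,0)Q 1/2 satisfied · (0,1)P 1/4 not · (0,2)Q 0/4 not · (0,3)P 3/5 satisfied · (0,4)Q 1/5 not · (0,5)P 2/5 satisfied · (0,6)Q 1/3 not
Row 1: (1,0)Q 1/3 not · (1,2)P 4/6 satisfied · (1,3)P 4/8 satisfied · (1,4)P 3/7 satisfied · (1,5)Q 3/7 satisfied · (1,6)P 2/4 satisfied
Row 2: (2,0)P 0/3 not · (2,2)P 3/6 satisfied · (2,3)Q 2/8 not · (2,4)Q 3/6 satisfied · (2,6)P 1/3 not
Row 3: (3,0)Q 1/4 not · (3,1)Q 1/7 not · (3,2)P 4/7 satisfied · (3,3)Q 3/8 satisfied · (3,4)P 2/6 not · (3,6)Q 1/3 not
Row 4: (4,0)P 1/4 not · (4,1)P 3/7 satisfied · (4,2)P 4/7 satisfied · (4,3)P 5/8 satisfied · (4,4)Q 2/7 not · (4,5)P 3/7 satisfied · (4,6)Q 2/4 satisfied
Row 5: (5,0)Q 0/2 not · (5,2)Q 0/4 not · (5,3)P 3/5 satisfied · (5,4)P 3/5 satisfied · (5,5)Q 2/5 satisfied · (5,6)P 1/3 not
Unsatisfied: (0,1), (0,2), (0,4), (0,6), (1,0), (2,0), (2,3), (2,6), (3,0), (3,1), (3,4), (3,6), (4,0), (4,4), (5,0), (5,2), (5,6) — 17 in total.

17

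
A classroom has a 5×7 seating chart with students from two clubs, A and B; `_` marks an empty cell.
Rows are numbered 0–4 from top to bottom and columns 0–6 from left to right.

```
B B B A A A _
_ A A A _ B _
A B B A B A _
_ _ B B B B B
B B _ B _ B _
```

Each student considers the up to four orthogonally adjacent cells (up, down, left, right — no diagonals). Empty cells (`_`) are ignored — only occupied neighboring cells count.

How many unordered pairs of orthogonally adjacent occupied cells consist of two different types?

13

Scan each occupied cell's neighbors to the right and below so each pair is counted once.
Row 0: B(0,0)–B(0,1)= B(0,1)–B(0,2)= B(0,1)–A(1,1)≠ B(0,2)–A(0,3)≠ B(0,2)–A(1,2)≠ A(0,3)–A(0,4)= A(0,3)–A(1,3)= A(0,4)–A(0,5)= A(0,5)–B(1,5)≠  → 4/9 unlike.
Row 1: A(1,1)–A(1,2)= A(1,1)–B(2,1)≠ A(1,2)–A(1,3)= A(1,2)–B(2,2)≠ A(1,3)–A(2,3)= B(1,5)–A(2,5)≠  → 3/6 unlike.
Row 2: A(2,0)–B(2,1)≠ B(2,1)–B(2,2)= B(2,2)–A(2,3)≠ B(2,2)–B(3,2)= A(2,3)–B(2,4)≠ A(2,3)–B(3,3)≠ B(2,4)–A(2,5)≠ B(2,4)–B(3,4)= A(2,5)–B(3,5)≠  → 6/9 unlike.
Row 3: B(3,2)–B(3,3)= B(3,3)–B(3,4)= B(3,3)–B(4,3)= B(3,4)–B(3,5)= B(3,5)–B(3,6)= B(3,5)–B(4,5)=  → 0/6 unlike.
Row 4: B(4,0)–B(4,1)=  → 0/1 unlike.
Total adjacent occupied pairs: 31; unlike-type pairs: 13.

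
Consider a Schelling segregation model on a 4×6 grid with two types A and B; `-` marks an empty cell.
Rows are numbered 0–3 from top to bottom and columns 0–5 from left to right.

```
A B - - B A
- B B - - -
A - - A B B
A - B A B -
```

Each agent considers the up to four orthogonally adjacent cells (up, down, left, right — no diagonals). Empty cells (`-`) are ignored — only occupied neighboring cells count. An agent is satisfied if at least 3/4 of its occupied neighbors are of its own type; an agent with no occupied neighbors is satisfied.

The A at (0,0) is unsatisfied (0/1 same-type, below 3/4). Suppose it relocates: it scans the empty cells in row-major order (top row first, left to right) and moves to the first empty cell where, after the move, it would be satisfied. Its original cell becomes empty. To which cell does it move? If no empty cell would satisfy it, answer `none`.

none

Vacating (0,0). Empty cells in order:
  (0,2): 0/2 same-type → still unsatisfied.
  (0,3): 0/1 same-type → still unsatisfied.
  (1,0): 1/2 same-type → still unsatisfied.
  (1,3): 1/2 same-type → still unsatisfied.
  (1,4): 0/2 same-type → still unsatisfied.
  (1,5): 1/2 same-type → still unsatisfied.
  (2,1): 1/2 same-type → still unsatisfied.
  (2,2): 1/3 same-type → still unsatisfied.
  (3,1): 1/2 same-type → still unsatisfied.
  (3,5): 0/2 same-type → still unsatisfied.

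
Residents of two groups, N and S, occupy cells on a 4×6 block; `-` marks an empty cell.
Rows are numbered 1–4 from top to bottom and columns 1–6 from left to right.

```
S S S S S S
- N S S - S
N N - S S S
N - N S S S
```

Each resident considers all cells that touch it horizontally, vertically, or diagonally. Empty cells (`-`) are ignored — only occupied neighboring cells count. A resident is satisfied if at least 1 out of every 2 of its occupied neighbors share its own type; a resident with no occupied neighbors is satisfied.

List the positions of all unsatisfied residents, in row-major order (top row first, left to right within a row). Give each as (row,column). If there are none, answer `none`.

Row 1: (1,1)S 1/2 satisfied · (1,2)S 3/4 satisfied · (1,3)S 4/5 satisfied · (1,4)S 4/4 satisfied · (1,5)S 4/4 satisfied · (1,6)S 2/2 satisfied
Row 2: (2,2)N 2/6 not · (2,3)S 5/7 satisfied · (2,4)S 6/6 satisfied · (2,6)S 4/4 satisfied
Row 3: (3,1)N 3/3 satisfied · (3,2)N 4/5 satisfied · (3,4)S 5/6 satisfied · (3,5)S 7/7 satisfied · (3,6)S 4/4 satisfied
Row 4: (4,1)N 2/2 satisfied · (4,3)N 1/3 not · (4,4)S 3/4 satisfied · (4,5)S 5/5 satisfied · (4,6)S 3/3 satisfied

(2,2), (4,3)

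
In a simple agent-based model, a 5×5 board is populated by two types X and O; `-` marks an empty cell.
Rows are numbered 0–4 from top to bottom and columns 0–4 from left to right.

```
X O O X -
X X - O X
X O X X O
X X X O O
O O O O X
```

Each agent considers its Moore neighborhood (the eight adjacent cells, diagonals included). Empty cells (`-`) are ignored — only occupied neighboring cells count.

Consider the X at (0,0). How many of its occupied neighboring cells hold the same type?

Occupied neighbors of (0,0): (0,1)=O, (1,0)=X, (1,1)=X.
Same type (X): 2 of 3.

2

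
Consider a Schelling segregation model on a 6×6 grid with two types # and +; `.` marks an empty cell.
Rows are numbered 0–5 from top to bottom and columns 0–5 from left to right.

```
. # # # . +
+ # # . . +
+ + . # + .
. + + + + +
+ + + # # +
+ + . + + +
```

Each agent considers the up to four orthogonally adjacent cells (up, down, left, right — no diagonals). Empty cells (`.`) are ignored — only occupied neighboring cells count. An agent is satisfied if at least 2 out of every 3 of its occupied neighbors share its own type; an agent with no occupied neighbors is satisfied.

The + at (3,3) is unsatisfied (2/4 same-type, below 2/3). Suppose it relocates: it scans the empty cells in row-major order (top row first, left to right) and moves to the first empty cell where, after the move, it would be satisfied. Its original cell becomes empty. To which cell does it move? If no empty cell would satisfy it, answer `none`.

Vacating (3,3). Empty cells in order:
  (0,0): 1/2 same-type → still unsatisfied.
  (0,4): 1/2 same-type → still unsatisfied.
  (1,3): 0/3 same-type → still unsatisfied.
  (1,4): 2/2 same-type → satisfied — stop here.

(1,4)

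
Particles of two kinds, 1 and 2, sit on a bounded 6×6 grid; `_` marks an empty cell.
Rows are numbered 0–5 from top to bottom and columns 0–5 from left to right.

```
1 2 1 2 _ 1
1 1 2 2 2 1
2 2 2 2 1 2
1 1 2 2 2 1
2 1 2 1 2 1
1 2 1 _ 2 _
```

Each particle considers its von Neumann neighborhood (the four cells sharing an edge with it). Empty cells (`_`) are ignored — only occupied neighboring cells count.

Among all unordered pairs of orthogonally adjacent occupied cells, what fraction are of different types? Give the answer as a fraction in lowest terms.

31/52

Scan each occupied cell's neighbors to the right and below so each pair is counted once.
Row 0: 1(0,0)–2(0,1)≠ 1(0,0)–1(1,0)= 2(0,1)–1(0,2)≠ 2(0,1)–1(1,1)≠ 1(0,2)–2(0,3)≠ 1(0,2)–2(1,2)≠ 2(0,3)–2(1,3)= 1(0,5)–1(1,5)=  → 5/8 unlike.
Row 1: 1(1,0)–1(1,1)= 1(1,0)–2(2,0)≠ 1(1,1)–2(1,2)≠ 1(1,1)–2(2,1)≠ 2(1,2)–2(1,3)= 2(1,2)–2(2,2)= 2(1,3)–2(1,4)= 2(1,3)–2(2,3)= 2(1,4)–1(1,5)≠ 2(1,4)–1(2,4)≠ 1(1,5)–2(2,5)≠  → 6/11 unlike.
Row 2: 2(2,0)–2(2,1)= 2(2,0)–1(3,0)≠ 2(2,1)–2(2,2)= 2(2,1)–1(3,1)≠ 2(2,2)–2(2,3)= 2(2,2)–2(3,2)= 2(2,3)–1(2,4)≠ 2(2,3)–2(3,3)= 1(2,4)–2(2,5)≠ 1(2,4)–2(3,4)≠ 2(2,5)–1(3,5)≠  → 6/11 unlike.
Row 3: 1(3,0)–1(3,1)= 1(3,0)–2(4,0)≠ 1(3,1)–2(3,2)≠ 1(3,1)–1(4,1)= 2(3,2)–2(3,3)= 2(3,2)–2(4,2)= 2(3,3)–2(3,4)= 2(3,3)–1(4,3)≠ 2(3,4)–1(3,5)≠ 2(3,4)–2(4,4)= 1(3,5)–1(4,5)=  → 4/11 unlike.
Row 4: 2(4,0)–1(4,1)≠ 2(4,0)–1(5,0)≠ 1(4,1)–2(4,2)≠ 1(4,1)–2(5,1)≠ 2(4,2)–1(4,3)≠ 2(4,2)–1(5,2)≠ 1(4,3)–2(4,4)≠ 2(4,4)–1(4,5)≠ 2(4,4)–2(5,4)=  → 8/9 unlike.
Row 5: 1(5,0)–2(5,1)≠ 2(5,1)–1(5,2)≠  → 2/2 unlike.
Total adjacent occupied pairs: 52; unlike-type pairs: 31.
31/52 is already in lowest terms.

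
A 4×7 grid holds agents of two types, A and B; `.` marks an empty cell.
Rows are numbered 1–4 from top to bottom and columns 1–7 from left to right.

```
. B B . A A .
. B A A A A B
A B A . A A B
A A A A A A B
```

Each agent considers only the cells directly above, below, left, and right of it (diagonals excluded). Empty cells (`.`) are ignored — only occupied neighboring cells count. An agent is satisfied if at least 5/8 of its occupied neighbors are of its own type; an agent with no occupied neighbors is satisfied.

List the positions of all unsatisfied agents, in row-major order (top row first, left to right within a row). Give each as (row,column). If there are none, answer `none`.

(1,3), (2,3), (2,7), (3,1), (3,2), (4,7)

(1,2)B 2/2 ok
(1,3)B 1/2 unhappy
(1,5)A 2/2 ok
(1,6)A 2/2 ok
(2,2)B 2/3 ok
(2,3)A 2/4 unhappy
(2,4)A 2/2 ok
(2,5)A 4/4 ok
(2,6)A 3/4 ok
(2,7)B 1/2 unhappy
(3,1)A 1/2 unhappy
(3,2)B 1/4 unhappy
(3,3)A 2/3 ok
(3,5)A 3/3 ok
(3,6)A 3/4 ok
(3,7)B 2/3 ok
(4,1)A 2/2 ok
(4,2)A 2/3 ok
(4,3)A 3/3 ok
(4,4)A 2/2 ok
(4,5)A 3/3 ok
(4,6)A 2/3 ok
(4,7)B 1/2 unhappy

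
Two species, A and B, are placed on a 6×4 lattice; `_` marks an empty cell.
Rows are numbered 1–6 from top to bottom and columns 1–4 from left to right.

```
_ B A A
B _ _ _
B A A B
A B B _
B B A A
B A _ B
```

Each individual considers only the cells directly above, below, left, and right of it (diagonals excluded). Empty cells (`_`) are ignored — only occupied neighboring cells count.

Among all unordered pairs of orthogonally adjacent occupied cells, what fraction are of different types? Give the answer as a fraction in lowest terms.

Scan each occupied cell's neighbors to the right and below so each pair is counted once.
Row 1: B(1,2)–A(1,3)≠ A(1,3)–A(1,4)=  → 1/2 unlike.
Row 2: B(2,1)–B(3,1)=  → 0/1 unlike.
Row 3: B(3,1)–A(3,2)≠ B(3,1)–A(4,1)≠ A(3,2)–A(3,3)= A(3,2)–B(4,2)≠ A(3,3)–B(3,4)≠ A(3,3)–B(4,3)≠  → 5/6 unlike.
Row 4: A(4,1)–B(4,2)≠ A(4,1)–B(5,1)≠ B(4,2)–B(4,3)= B(4,2)–B(5,2)= B(4,3)–A(5,3)≠  → 3/5 unlike.
Row 5: B(5,1)–B(5,2)= B(5,1)–B(6,1)= B(5,2)–A(5,3)≠ B(5,2)–A(6,2)≠ A(5,3)–A(5,4)= A(5,4)–B(6,4)≠  → 3/6 unlike.
Row 6: B(6,1)–A(6,2)≠  → 1/1 unlike.
Total adjacent occupied pairs: 21; unlike-type pairs: 13.
13/21 is already in lowest terms.

13/21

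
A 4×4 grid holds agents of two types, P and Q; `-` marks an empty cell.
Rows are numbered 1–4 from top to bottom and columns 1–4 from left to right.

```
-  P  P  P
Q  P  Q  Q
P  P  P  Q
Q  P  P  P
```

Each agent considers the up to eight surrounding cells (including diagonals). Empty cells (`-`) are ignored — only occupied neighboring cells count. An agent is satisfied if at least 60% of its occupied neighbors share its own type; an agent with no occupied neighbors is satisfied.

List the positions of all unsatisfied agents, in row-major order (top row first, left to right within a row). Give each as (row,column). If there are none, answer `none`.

(1,2), (1,4), (2,1), (2,3), (2,4), (3,4), (4,1)

Row 1: (1,2)P 2/4 not · (1,3)P 3/5 satisfied · (1,4)P 1/3 not
Row 2: (2,1)Q 0/4 not · (2,2)P 5/7 satisfied · (2,3)Q 2/8 not · (2,4)Q 2/5 not
Row 3: (3,1)P 3/5 satisfied · (3,2)P 5/8 satisfied · (3,3)P 5/8 satisfied · (3,4)Q 2/5 not
Row 4: (4,1)Q 0/3 not · (4,2)P 4/5 satisfied · (4,3)P 4/5 satisfied · (4,4)P 2/3 satisfied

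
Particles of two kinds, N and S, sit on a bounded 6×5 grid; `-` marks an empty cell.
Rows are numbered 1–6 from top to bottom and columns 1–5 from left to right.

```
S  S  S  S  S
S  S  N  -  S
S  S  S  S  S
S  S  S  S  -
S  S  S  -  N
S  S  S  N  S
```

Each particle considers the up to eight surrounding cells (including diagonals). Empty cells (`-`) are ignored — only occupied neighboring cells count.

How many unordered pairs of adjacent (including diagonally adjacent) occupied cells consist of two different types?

12

Scan each occupied cell's neighbors to the right and below (and the two forward diagonals) so each pair is counted once.
Row 1: S(1,1)–S(1,2)= S(1,1)–S(2,1)= S(1,1)–S(2,2)= S(1,2)–S(1,3)= S(1,2)–S(2,2)= S(1,2)–N(2,3)≠ S(1,2)–S(2,1)= S(1,3)–S(1,4)= S(1,3)–N(2,3)≠ S(1,3)–S(2,2)= S(1,4)–S(1,5)= S(1,4)–S(2,5)= S(1,4)–N(2,3)≠ S(1,5)–S(2,5)=  → 3/14 unlike.
Row 2: S(2,1)–S(2,2)= S(2,1)–S(3,1)= S(2,1)–S(3,2)= S(2,2)–N(2,3)≠ S(2,2)–S(3,2)= S(2,2)–S(3,3)= S(2,2)–S(3,1)= N(2,3)–S(3,3)≠ N(2,3)–S(3,4)≠ N(2,3)–S(3,2)≠ S(2,5)–S(3,5)= S(2,5)–S(3,4)=  → 4/12 unlike.
Row 3: S(3,1)–S(3,2)= S(3,1)–S(4,1)= S(3,1)–S(4,2)= S(3,2)–S(3,3)= S(3,2)–S(4,2)= S(3,2)–S(4,3)= S(3,2)–S(4,1)= S(3,3)–S(3,4)= S(3,3)–S(4,3)= S(3,3)–S(4,4)= S(3,3)–S(4,2)= S(3,4)–S(3,5)= S(3,4)–S(4,4)= S(3,4)–S(4,3)= S(3,5)–S(4,4)=  → 0/15 unlike.
Row 4: S(4,1)–S(4,2)= S(4,1)–S(5,1)= S(4,1)–S(5,2)= S(4,2)–S(4,3)= S(4,2)–S(5,2)= S(4,2)–S(5,3)= S(4,2)–S(5,1)= S(4,3)–S(4,4)= S(4,3)–S(5,3)= S(4,3)–S(5,2)= S(4,4)–N(5,5)≠ S(4,4)–S(5,3)=  → 1/12 unlike.
Row 5: S(5,1)–S(5,2)= S(5,1)–S(6,1)= S(5,1)–S(6,2)= S(5,2)–S(5,3)= S(5,2)–S(6,2)= S(5,2)–S(6,3)= S(5,2)–S(6,1)= S(5,3)–S(6,3)= S(5,3)–N(6,4)≠ S(5,3)–S(6,2)= N(5,5)–S(6,5)≠ N(5,5)–N(6,4)=  → 2/12 unlike.
Row 6: S(6,1)–S(6,2)= S(6,2)–S(6,3)= S(6,3)–N(6,4)≠ N(6,4)–S(6,5)≠  → 2/4 unlike.
Total adjacent occupied pairs: 69; unlike-type pairs: 12.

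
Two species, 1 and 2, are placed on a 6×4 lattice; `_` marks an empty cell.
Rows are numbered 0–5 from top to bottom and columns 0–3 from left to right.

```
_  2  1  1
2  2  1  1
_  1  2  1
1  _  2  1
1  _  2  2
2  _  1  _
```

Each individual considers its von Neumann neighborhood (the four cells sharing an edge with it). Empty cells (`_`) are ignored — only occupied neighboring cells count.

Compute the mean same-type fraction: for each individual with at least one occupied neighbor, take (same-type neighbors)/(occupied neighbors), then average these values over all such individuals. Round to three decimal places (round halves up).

0.542

Row 0: (0,1)2 1/2 · (0,2)1 2/3 · (0,3)1 2/2
Row 1: (1,0)2 1/1 · (1,1)2 2/4 · (1,2)1 2/4 · (1,3)1 3/3
Row 2: (2,1)1 0/2 · (2,2)2 1/4 · (2,3)1 2/3
Row 3: (3,0)1 1/1 · (3,2)2 2/3 · (3,3)1 1/3
Row 4: (4,0)1 1/2 · (4,2)2 2/3 · (4,3)2 1/2
Row 5: (5,0)2 0/1 · (5,2)1 0/1
Sum over 18 individuals: 1/2 + 2/3 + 2/2 + 1/1 + 2/4 + 2/4 + 3/3 + 0/2 + 1/4 + 2/3 + 1/1 + 2/3 + 1/3 + 1/2 + 2/3 + 1/2 + 0/1 + 0/1 = 39/4; mean = 39/4 ÷ 18 = 13/24 = 0.541666… → 0.542.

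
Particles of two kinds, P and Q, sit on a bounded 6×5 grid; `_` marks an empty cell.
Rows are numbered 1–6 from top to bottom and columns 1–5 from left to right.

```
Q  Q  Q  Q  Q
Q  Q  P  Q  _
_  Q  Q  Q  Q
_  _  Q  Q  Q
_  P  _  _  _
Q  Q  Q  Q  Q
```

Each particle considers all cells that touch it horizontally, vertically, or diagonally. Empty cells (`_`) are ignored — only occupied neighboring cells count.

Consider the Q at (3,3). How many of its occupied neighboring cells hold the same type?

Occupied neighbors of (3,3): (2,2)=Q, (2,3)=P, (2,4)=Q, (3,2)=Q, (3,4)=Q, (4,3)=Q, (4,4)=Q.
Same type (Q): 6 of 7.

6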